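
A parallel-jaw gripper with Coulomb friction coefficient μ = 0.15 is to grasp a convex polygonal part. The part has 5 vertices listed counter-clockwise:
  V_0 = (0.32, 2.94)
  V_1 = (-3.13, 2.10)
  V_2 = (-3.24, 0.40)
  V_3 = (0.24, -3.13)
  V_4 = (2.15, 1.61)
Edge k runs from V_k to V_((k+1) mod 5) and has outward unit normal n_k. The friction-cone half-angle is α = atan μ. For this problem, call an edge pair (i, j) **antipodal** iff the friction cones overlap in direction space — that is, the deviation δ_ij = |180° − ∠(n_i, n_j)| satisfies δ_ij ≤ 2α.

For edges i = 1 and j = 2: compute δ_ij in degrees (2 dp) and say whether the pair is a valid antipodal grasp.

α = atan 0.15 = 8.53°;  2α = 17.06°
edge 1: e_1 = (-0.11, -1.70);  n_1 = (-0.9979, +0.0646)
edge 2: e_2 = (+3.48, -3.53);  n_2 = (-0.7121, -0.7020)
∠(n_1, n_2) = 48.29°
δ = |180° − 48.29°| = 131.71°
131.71° > 2α = 17.06°  →  invalid

δ = 131.71°, invalid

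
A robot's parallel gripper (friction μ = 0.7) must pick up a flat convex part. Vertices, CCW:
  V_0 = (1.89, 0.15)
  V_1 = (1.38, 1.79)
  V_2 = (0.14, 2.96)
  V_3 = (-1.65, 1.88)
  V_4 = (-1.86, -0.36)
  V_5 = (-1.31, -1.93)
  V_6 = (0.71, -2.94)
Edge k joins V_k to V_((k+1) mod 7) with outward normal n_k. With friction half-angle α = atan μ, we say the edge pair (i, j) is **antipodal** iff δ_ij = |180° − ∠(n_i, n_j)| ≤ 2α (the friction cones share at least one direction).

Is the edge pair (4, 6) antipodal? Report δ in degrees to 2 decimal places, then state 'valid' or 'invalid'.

α = atan 0.7 = 34.99°;  2α = 69.98°
edge 4: e_4 = (+0.55, -1.57);  n_4 = (-0.9438, -0.3306)
edge 6: e_6 = (+1.18, +3.09);  n_6 = (+0.9342, -0.3567)
∠(n_4, n_6) = 139.79°
δ = |180° − 139.79°| = 40.21°
40.21° ≤ 2α = 69.98°  →  valid

δ = 40.21°, valid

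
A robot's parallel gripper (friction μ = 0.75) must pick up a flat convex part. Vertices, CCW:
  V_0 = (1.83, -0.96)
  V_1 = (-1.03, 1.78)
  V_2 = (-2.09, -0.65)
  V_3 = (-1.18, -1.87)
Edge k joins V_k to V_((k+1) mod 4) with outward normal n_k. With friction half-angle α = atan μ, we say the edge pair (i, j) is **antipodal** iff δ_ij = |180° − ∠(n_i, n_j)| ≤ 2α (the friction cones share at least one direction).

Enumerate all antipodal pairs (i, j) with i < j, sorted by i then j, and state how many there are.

α = atan 0.75 = 36.87°;  2α = 73.74°
n_0 = (+0.6918, +0.7221)
n_1 = (-0.9166, +0.3998)
n_2 = (-0.8016, -0.5979)
n_3 = (+0.2894, -0.9572)
  (0,1): δ = 69.80°  ✓
  (0,2): δ = 9.51°  ✓
  (0,3): δ = 60.59°  ✓
  (1,2): δ = 119.71°  ·
  (1,3): δ = 49.61°  ✓
  (2,3): δ = 109.90°  ·
antipodal pairs: 4

count = 4; pairs: (0,1), (0,2), (0,3), (1,3)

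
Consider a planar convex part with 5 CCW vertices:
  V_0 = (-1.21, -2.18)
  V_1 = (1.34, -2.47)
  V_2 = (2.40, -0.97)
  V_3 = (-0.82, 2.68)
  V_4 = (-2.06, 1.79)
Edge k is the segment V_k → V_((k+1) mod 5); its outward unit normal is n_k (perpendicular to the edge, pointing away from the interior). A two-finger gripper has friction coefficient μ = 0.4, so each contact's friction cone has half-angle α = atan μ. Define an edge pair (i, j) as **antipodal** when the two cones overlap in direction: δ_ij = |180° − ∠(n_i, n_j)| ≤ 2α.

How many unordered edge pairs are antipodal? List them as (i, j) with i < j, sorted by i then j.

α = atan 0.4 = 21.80°;  2α = 43.60°
n_0 = (-0.1130, -0.9936)
n_1 = (+0.8167, -0.5771)
n_2 = (+0.7499, +0.6616)
n_3 = (-0.5831, +0.8124)
n_4 = (-0.9778, -0.2094)
  (0,1): δ = 118.76°  ·
  (0,2): δ = 42.09°  ✓
  (0,3): δ = 42.16°  ✓
  (0,4): δ = 108.57°  ·
  (1,2): δ = 103.33°  ·
  (1,3): δ = 19.08°  ✓
  (1,4): δ = 47.33°  ·
  (2,3): δ = 95.75°  ·
  (2,4): δ = 29.33°  ✓
  (3,4): δ = 113.58°  ·
antipodal pairs: 4

count = 4; pairs: (0,2), (0,3), (1,3), (2,4)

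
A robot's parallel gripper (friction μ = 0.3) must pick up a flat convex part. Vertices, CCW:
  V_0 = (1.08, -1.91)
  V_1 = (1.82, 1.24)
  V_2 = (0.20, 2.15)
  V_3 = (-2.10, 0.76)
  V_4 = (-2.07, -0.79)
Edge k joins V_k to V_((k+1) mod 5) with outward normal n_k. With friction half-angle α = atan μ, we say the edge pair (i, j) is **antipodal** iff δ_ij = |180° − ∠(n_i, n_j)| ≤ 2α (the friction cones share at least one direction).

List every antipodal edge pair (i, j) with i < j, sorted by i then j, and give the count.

count = 2; pairs: (0,3), (1,4)

α = atan 0.3 = 16.70°;  2α = 33.40°
n_0 = (+0.9735, -0.2287)
n_1 = (+0.4898, +0.8719)
n_2 = (-0.5172, +0.8558)
n_3 = (-0.9998, -0.0194)
n_4 = (-0.3350, -0.9422)
  (0,1): δ = 106.10°  ·
  (0,2): δ = 45.63°  ·
  (0,3): δ = 14.33°  ✓
  (0,4): δ = 83.65°  ·
  (1,2): δ = 119.53°  ·
  (1,3): δ = 59.57°  ·
  (1,4): δ = 9.75°  ✓
  (2,3): δ = 120.04°  ·
  (2,4): δ = 50.72°  ·
  (3,4): δ = 110.68°  ·
antipodal pairs: 2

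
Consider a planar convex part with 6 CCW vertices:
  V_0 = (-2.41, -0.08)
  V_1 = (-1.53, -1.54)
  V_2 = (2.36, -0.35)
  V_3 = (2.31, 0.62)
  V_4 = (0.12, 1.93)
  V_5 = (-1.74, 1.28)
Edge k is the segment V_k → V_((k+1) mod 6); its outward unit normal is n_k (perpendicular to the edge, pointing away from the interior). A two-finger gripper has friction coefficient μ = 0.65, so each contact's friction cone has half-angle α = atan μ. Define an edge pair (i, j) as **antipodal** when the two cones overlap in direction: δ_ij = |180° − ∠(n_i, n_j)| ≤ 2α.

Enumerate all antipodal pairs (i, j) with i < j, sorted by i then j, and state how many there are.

count = 6; pairs: (0,2), (0,3), (1,3), (1,4), (1,5), (2,5)

α = atan 0.65 = 33.02°;  2α = 66.05°
n_0 = (-0.8565, -0.5162)
n_1 = (+0.2925, -0.9563)
n_2 = (+0.9987, +0.0515)
n_3 = (+0.5133, +0.8582)
n_4 = (-0.3299, +0.9440)
n_5 = (-0.8971, +0.4419)
  (0,1): δ = 104.07°  ·
  (0,2): δ = 28.13°  ✓
  (0,3): δ = 28.03°  ✓
  (0,4): δ = 78.18°  ·
  (0,5): δ = 122.69°  ·
  (1,2): δ = 104.06°  ·
  (1,3): δ = 47.90°  ✓
  (1,4): δ = 2.25°  ✓
  (1,5): δ = 46.76°  ✓
  (2,3): δ = 123.84°  ·
  (2,4): δ = 73.69°  ·
  (2,5): δ = 29.18°  ✓
  (3,4): δ = 129.85°  ·
  (3,5): δ = 85.34°  ·
  (4,5): δ = 135.49°  ·
antipodal pairs: 6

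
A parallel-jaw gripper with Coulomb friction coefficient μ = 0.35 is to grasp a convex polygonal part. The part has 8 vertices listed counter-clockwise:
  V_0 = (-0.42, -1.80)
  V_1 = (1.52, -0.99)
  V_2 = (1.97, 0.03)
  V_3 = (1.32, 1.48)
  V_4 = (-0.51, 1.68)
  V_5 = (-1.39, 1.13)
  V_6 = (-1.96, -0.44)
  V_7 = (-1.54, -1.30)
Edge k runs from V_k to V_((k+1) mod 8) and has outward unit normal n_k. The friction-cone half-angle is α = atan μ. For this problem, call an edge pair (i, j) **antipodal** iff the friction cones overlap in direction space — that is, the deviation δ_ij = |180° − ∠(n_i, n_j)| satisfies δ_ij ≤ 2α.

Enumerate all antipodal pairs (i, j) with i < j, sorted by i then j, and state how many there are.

α = atan 0.35 = 19.29°;  2α = 38.58°
n_0 = (+0.3853, -0.9228)
n_1 = (+0.9149, -0.4036)
n_2 = (+0.9125, +0.4091)
n_3 = (+0.1086, +0.9941)
n_4 = (-0.5300, +0.8480)
n_5 = (-0.9400, +0.3413)
n_6 = (-0.8986, -0.4388)
n_7 = (-0.4077, -0.9131)
  (0,1): δ = 136.47°  ·
  (0,2): δ = 88.52°  ·
  (0,3): δ = 28.90°  ✓
  (0,4): δ = 9.34°  ✓
  (0,5): δ = 47.38°  ·
  (0,6): δ = 93.37°  ·
  (0,7): δ = 133.28°  ·
  (1,2): δ = 132.05°  ·
  (1,3): δ = 72.43°  ·
  (1,4): δ = 34.19°  ✓
  (1,5): δ = 3.85°  ✓
  (1,6): δ = 49.84°  ·
  (1,7): δ = 89.75°  ·
  (2,3): δ = 120.38°  ·
  (2,4): δ = 82.14°  ·
  (2,5): δ = 44.10°  ·
  (2,6): δ = 1.88°  ✓
  (2,7): δ = 41.80°  ·
  (3,4): δ = 141.76°  ·
  (3,5): δ = 103.72°  ·
  (3,6): δ = 57.73°  ·
  (3,7): δ = 17.82°  ✓
  (4,5): δ = 141.96°  ·
  (4,6): δ = 95.98°  ·
  (4,7): δ = 56.06°  ·
  (5,6): δ = 134.02°  ·
  (5,7): δ = 94.10°  ·
  (6,7): δ = 140.09°  ·
antipodal pairs: 6

count = 6; pairs: (0,3), (0,4), (1,4), (1,5), (2,6), (3,7)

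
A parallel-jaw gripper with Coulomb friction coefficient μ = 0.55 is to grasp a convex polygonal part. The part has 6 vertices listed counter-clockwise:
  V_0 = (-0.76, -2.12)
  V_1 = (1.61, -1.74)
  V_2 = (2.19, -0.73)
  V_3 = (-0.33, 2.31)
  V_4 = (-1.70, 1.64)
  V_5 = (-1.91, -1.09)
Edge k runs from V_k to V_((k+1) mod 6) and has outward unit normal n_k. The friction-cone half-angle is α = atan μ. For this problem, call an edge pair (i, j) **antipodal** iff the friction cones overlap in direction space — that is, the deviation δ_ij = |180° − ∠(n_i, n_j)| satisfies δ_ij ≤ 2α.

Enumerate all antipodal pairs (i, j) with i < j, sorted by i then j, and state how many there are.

count = 5; pairs: (0,3), (1,3), (1,4), (2,4), (2,5)

α = atan 0.55 = 28.81°;  2α = 57.62°
n_0 = (+0.1583, -0.9874)
n_1 = (+0.8672, -0.4980)
n_2 = (+0.7699, +0.6382)
n_3 = (-0.4393, +0.8983)
n_4 = (-0.9971, +0.0767)
n_5 = (-0.6672, -0.7449)
  (0,1): δ = 128.98°  ·
  (0,2): δ = 59.45°  ·
  (0,3): δ = 16.95°  ✓
  (0,4): δ = 76.49°  ·
  (0,5): δ = 129.04°  ·
  (1,2): δ = 110.48°  ·
  (1,3): δ = 34.07°  ✓
  (1,4): δ = 25.47°  ✓
  (1,5): δ = 78.02°  ·
  (2,3): δ = 103.60°  ·
  (2,4): δ = 44.06°  ✓
  (2,5): δ = 8.49°  ✓
  (3,4): δ = 120.46°  ·
  (3,5): δ = 67.91°  ·
  (4,5): δ = 127.45°  ·
antipodal pairs: 5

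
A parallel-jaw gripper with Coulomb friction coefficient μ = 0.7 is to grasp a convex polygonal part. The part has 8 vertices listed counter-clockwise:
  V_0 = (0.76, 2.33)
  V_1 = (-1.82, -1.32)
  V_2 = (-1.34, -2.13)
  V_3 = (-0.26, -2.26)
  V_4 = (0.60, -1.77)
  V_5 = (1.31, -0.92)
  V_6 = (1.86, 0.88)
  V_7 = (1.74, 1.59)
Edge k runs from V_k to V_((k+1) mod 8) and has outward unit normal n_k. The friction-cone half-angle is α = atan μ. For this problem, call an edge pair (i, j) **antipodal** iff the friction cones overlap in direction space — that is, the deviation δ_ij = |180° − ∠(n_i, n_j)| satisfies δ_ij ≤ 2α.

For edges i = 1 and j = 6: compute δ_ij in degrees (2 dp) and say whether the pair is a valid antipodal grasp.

δ = 21.06°, valid

α = atan 0.7 = 34.99°;  2α = 69.98°
edge 1: e_1 = (+0.48, -0.81);  n_1 = (-0.8603, -0.5098)
edge 6: e_6 = (-0.12, +0.71);  n_6 = (+0.9860, +0.1667)
∠(n_1, n_6) = 158.94°
δ = |180° − 158.94°| = 21.06°
21.06° ≤ 2α = 69.98°  →  valid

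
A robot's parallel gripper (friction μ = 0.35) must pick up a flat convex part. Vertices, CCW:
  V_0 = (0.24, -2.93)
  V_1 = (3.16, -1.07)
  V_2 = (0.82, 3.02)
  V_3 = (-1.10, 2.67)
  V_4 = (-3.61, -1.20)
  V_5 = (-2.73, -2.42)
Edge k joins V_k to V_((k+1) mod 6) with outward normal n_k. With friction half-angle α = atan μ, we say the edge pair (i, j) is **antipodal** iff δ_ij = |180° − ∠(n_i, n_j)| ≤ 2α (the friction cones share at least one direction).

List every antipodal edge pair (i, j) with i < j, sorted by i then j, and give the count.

α = atan 0.35 = 19.29°;  2α = 38.58°
n_0 = (+0.5372, -0.8434)
n_1 = (+0.8680, +0.4966)
n_2 = (-0.1793, +0.9838)
n_3 = (-0.8390, +0.5441)
n_4 = (-0.8110, -0.5850)
n_5 = (-0.1692, -0.9856)
  (0,1): δ = 92.72°  ·
  (0,2): δ = 22.17°  ✓
  (0,3): δ = 24.54°  ✓
  (0,4): δ = 93.31°  ·
  (0,5): δ = 137.76°  ·
  (1,2): δ = 109.44°  ·
  (1,3): δ = 62.74°  ·
  (1,4): δ = 6.03°  ✓
  (1,5): δ = 50.48°  ·
  (2,3): δ = 133.30°  ·
  (2,4): δ = 64.53°  ·
  (2,5): δ = 20.07°  ✓
  (3,4): δ = 111.23°  ·
  (3,5): δ = 66.78°  ·
  (4,5): δ = 135.55°  ·
antipodal pairs: 4

count = 4; pairs: (0,2), (0,3), (1,4), (2,5)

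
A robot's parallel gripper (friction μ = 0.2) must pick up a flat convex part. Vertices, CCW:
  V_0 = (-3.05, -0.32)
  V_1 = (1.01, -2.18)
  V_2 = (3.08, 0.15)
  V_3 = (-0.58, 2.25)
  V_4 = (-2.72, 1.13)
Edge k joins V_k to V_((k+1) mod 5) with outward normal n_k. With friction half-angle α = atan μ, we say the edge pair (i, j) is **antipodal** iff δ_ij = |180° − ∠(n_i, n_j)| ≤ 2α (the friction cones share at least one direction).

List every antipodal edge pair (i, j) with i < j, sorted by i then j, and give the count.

α = atan 0.2 = 11.31°;  2α = 22.62°
n_0 = (-0.4165, -0.9091)
n_1 = (+0.7476, -0.6642)
n_2 = (+0.4977, +0.8674)
n_3 = (-0.4637, +0.8860)
n_4 = (-0.9751, +0.2219)
  (0,1): δ = 107.00°  ·
  (0,2): δ = 5.23°  ✓
  (0,3): δ = 52.24°  ·
  (0,4): δ = 101.79°  ·
  (1,2): δ = 78.23°  ·
  (1,3): δ = 20.76°  ✓
  (1,4): δ = 28.80°  ·
  (2,3): δ = 122.53°  ·
  (2,4): δ = 72.98°  ·
  (3,4): δ = 130.45°  ·
antipodal pairs: 2

count = 2; pairs: (0,2), (1,3)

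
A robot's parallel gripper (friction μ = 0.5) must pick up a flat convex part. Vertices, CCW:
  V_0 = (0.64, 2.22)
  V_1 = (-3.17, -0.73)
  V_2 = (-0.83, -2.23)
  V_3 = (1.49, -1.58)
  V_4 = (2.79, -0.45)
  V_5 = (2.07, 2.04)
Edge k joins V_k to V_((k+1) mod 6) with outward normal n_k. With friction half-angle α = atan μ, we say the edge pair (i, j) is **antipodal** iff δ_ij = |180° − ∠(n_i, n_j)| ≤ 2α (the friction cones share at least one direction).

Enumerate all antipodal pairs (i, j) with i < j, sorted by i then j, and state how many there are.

count = 6; pairs: (0,2), (0,3), (1,4), (1,5), (2,5), (3,5)

α = atan 0.5 = 26.57°;  2α = 53.13°
n_0 = (-0.6122, +0.7907)
n_1 = (-0.5397, -0.8419)
n_2 = (+0.2698, -0.9629)
n_3 = (+0.6560, -0.7547)
n_4 = (+0.9606, +0.2778)
n_5 = (+0.1249, +0.9922)
  (0,1): δ = 70.41°  ·
  (0,2): δ = 22.10°  ✓
  (0,3): δ = 3.25°  ✓
  (0,4): δ = 68.38°  ·
  (0,5): δ = 135.08°  ·
  (1,2): δ = 131.69°  ·
  (1,3): δ = 106.34°  ·
  (1,4): δ = 41.21°  ✓
  (1,5): δ = 25.49°  ✓
  (2,3): δ = 154.65°  ·
  (2,4): δ = 89.52°  ·
  (2,5): δ = 22.83°  ✓
  (3,4): δ = 114.87°  ·
  (3,5): δ = 48.17°  ✓
  (4,5): δ = 113.30°  ·
antipodal pairs: 6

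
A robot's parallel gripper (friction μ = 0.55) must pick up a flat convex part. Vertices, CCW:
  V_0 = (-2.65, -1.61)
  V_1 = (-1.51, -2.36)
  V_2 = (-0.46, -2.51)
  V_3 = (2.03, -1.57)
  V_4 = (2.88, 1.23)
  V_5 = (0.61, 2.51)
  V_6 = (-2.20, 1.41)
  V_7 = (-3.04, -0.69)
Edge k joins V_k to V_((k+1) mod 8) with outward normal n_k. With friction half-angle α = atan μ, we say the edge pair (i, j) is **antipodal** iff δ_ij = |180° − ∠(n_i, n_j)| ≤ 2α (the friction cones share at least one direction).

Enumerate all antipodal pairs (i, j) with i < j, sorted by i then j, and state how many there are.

count = 11; pairs: (0,4), (0,5), (1,4), (1,5), (2,4), (2,5), (2,6), (3,5), (3,6), (3,7), (4,7)

α = atan 0.55 = 28.81°;  2α = 57.62°
n_0 = (-0.5496, -0.8354)
n_1 = (-0.1414, -0.9899)
n_2 = (+0.3532, -0.9356)
n_3 = (+0.9569, -0.2905)
n_4 = (+0.4912, +0.8711)
n_5 = (-0.3645, +0.9312)
n_6 = (-0.9285, +0.3714)
n_7 = (-0.9207, -0.3903)
  (0,1): δ = 154.79°  ·
  (0,2): δ = 125.98°  ·
  (0,3): δ = 73.55°  ·
  (0,4): δ = 3.92°  ✓
  (0,5): δ = 54.72°  ✓
  (0,6): δ = 101.54°  ·
  (0,7): δ = 146.31°  ·
  (1,2): δ = 151.19°  ·
  (1,3): δ = 98.76°  ·
  (1,4): δ = 21.29°  ✓
  (1,5): δ = 29.51°  ✓
  (1,6): δ = 76.33°  ·
  (1,7): δ = 121.10°  ·
  (2,3): δ = 127.57°  ·
  (2,4): δ = 50.10°  ✓
  (2,5): δ = 0.70°  ✓
  (2,6): δ = 47.52°  ✓
  (2,7): δ = 92.29°  ·
  (3,4): δ = 102.53°  ·
  (3,5): δ = 51.73°  ✓
  (3,6): δ = 4.91°  ✓
  (3,7): δ = 39.86°  ✓
  (4,5): δ = 129.20°  ·
  (4,6): δ = 82.38°  ·
  (4,7): δ = 37.61°  ✓
  (5,6): δ = 133.18°  ·
  (5,7): δ = 88.41°  ·
  (6,7): δ = 135.23°  ·
antipodal pairs: 11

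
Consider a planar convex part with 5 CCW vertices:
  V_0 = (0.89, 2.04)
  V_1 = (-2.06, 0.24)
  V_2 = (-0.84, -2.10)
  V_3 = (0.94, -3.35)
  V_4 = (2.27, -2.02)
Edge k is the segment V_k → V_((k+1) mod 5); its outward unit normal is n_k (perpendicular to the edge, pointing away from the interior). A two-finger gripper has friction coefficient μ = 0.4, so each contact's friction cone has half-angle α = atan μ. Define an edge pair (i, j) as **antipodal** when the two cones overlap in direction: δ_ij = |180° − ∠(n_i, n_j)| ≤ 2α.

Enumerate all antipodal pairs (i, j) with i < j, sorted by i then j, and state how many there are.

α = atan 0.4 = 21.80°;  2α = 43.60°
n_0 = (-0.5209, +0.8536)
n_1 = (-0.8867, -0.4623)
n_2 = (-0.5747, -0.8184)
n_3 = (+0.7071, -0.7071)
n_4 = (+0.9468, +0.3218)
  (0,1): δ = 93.85°  ·
  (0,2): δ = 66.47°  ·
  (0,3): δ = 13.61°  ✓
  (0,4): δ = 77.38°  ·
  (1,2): δ = 152.61°  ·
  (1,3): δ = 72.54°  ·
  (1,4): δ = 8.76°  ✓
  (2,3): δ = 99.92°  ·
  (2,4): δ = 36.15°  ✓
  (3,4): δ = 116.23°  ·
antipodal pairs: 3

count = 3; pairs: (0,3), (1,4), (2,4)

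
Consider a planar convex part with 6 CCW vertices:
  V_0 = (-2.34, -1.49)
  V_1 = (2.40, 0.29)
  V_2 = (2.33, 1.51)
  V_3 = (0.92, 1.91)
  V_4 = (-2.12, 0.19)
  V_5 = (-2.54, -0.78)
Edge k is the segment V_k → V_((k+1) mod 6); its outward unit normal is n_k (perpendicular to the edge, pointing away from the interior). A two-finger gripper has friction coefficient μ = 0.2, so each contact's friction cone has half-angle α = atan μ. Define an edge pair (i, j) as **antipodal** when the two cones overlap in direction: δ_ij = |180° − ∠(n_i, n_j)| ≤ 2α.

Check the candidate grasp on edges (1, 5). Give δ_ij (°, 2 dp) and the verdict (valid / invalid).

δ = 12.45°, valid

α = atan 0.2 = 11.31°;  2α = 22.62°
edge 1: e_1 = (-0.07, +1.22);  n_1 = (+0.9984, +0.0573)
edge 5: e_5 = (+0.20, -0.71);  n_5 = (-0.9625, -0.2711)
∠(n_1, n_5) = 167.55°
δ = |180° − 167.55°| = 12.45°
12.45° ≤ 2α = 22.62°  →  valid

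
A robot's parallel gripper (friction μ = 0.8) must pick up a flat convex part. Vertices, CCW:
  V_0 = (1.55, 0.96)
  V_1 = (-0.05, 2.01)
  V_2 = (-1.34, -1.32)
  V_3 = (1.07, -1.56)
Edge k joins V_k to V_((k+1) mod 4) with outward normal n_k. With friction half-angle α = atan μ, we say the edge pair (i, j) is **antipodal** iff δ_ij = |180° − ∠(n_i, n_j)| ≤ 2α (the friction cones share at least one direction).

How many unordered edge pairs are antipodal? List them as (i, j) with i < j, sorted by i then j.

count = 3; pairs: (0,2), (1,2), (1,3)

α = atan 0.8 = 38.66°;  2α = 77.32°
n_0 = (+0.5487, +0.8360)
n_1 = (-0.9325, +0.3612)
n_2 = (-0.0991, -0.9951)
n_3 = (+0.9823, -0.1871)
  (0,1): δ = 77.90°  ·
  (0,2): δ = 27.59°  ✓
  (0,3): δ = 112.49°  ·
  (1,2): δ = 74.51°  ✓
  (1,3): δ = 10.39°  ✓
  (2,3): δ = 95.10°  ·
antipodal pairs: 3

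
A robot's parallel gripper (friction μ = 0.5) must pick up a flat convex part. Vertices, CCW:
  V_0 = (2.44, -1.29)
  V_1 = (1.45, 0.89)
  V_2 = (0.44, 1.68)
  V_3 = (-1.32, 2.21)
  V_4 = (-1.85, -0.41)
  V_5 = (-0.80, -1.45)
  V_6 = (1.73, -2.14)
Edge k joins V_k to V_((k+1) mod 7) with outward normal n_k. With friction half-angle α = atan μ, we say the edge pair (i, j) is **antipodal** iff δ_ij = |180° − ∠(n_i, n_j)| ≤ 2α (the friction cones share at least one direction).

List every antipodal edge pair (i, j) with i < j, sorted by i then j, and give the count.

count = 8; pairs: (0,3), (0,4), (0,5), (1,4), (1,5), (2,4), (2,5), (3,6)

α = atan 0.5 = 26.57°;  2α = 53.13°
n_0 = (+0.9105, +0.4135)
n_1 = (+0.6161, +0.7877)
n_2 = (+0.2883, +0.9575)
n_3 = (-0.9801, +0.1983)
n_4 = (-0.7037, -0.7105)
n_5 = (-0.2631, -0.9648)
n_6 = (+0.7675, -0.6411)
  (0,1): δ = 152.46°  ·
  (0,2): δ = 131.18°  ·
  (0,3): δ = 35.86°  ✓
  (0,4): δ = 20.85°  ✓
  (0,5): δ = 50.32°  ✓
  (0,6): δ = 115.70°  ·
  (1,2): δ = 158.73°  ·
  (1,3): δ = 63.40°  ·
  (1,4): δ = 6.69°  ✓
  (1,5): δ = 22.78°  ✓
  (1,6): δ = 88.16°  ·
  (2,3): δ = 84.68°  ·
  (2,4): δ = 27.97°  ✓
  (2,5): δ = 1.50°  ✓
  (2,6): δ = 66.89°  ·
  (3,4): δ = 123.29°  ·
  (3,5): δ = 93.82°  ·
  (3,6): δ = 28.44°  ✓
  (4,5): δ = 150.53°  ·
  (4,6): δ = 85.15°  ·
  (5,6): δ = 114.62°  ·
antipodal pairs: 8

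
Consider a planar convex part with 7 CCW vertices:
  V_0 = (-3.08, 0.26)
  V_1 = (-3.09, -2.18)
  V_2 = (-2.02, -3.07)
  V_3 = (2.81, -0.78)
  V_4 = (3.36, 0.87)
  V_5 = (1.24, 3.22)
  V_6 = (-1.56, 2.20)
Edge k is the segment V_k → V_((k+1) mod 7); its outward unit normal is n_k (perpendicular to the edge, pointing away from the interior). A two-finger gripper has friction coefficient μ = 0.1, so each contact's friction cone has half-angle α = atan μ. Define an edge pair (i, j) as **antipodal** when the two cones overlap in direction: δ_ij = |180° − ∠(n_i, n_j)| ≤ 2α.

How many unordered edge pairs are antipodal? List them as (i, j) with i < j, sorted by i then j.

count = 2; pairs: (1,4), (2,5)

α = atan 0.1 = 5.71°;  2α = 11.42°
n_0 = (-1.0000, +0.0041)
n_1 = (-0.6395, -0.7688)
n_2 = (+0.4284, -0.9036)
n_3 = (+0.9487, -0.3162)
n_4 = (+0.7425, +0.6698)
n_5 = (-0.3423, +0.9396)
n_6 = (-0.7872, +0.6167)
  (0,1): δ = 129.52°  ·
  (0,2): δ = 64.40°  ·
  (0,3): δ = 18.20°  ·
  (0,4): δ = 42.29°  ·
  (0,5): δ = 110.25°  ·
  (0,6): δ = 142.16°  ·
  (1,2): δ = 114.88°  ·
  (1,3): δ = 68.68°  ·
  (1,4): δ = 8.19°  ✓
  (1,5): δ = 59.77°  ·
  (1,6): δ = 91.67°  ·
  (2,3): δ = 133.80°  ·
  (2,4): δ = 73.31°  ·
  (2,5): δ = 5.35°  ✓
  (2,6): δ = 26.55°  ·
  (3,4): δ = 119.51°  ·
  (3,5): δ = 51.55°  ·
  (3,6): δ = 19.64°  ·
  (4,5): δ = 112.04°  ·
  (4,6): δ = 80.13°  ·
  (5,6): δ = 148.09°  ·
antipodal pairs: 2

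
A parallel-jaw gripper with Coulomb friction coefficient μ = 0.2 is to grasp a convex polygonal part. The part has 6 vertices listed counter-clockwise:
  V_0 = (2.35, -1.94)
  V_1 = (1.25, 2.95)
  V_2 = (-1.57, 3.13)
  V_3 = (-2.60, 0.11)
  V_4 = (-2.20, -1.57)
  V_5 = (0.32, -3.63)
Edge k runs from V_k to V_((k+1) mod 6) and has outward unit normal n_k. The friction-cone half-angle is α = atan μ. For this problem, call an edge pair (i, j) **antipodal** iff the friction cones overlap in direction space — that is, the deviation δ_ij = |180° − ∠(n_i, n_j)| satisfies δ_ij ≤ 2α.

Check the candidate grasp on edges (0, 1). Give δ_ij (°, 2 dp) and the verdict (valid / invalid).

α = atan 0.2 = 11.31°;  2α = 22.62°
edge 0: e_0 = (-1.10, +4.89);  n_0 = (+0.9756, +0.2195)
edge 1: e_1 = (-2.82, +0.18);  n_1 = (+0.0637, +0.9980)
∠(n_0, n_1) = 73.67°
δ = |180° − 73.67°| = 106.33°
106.33° > 2α = 22.62°  →  invalid

δ = 106.33°, invalid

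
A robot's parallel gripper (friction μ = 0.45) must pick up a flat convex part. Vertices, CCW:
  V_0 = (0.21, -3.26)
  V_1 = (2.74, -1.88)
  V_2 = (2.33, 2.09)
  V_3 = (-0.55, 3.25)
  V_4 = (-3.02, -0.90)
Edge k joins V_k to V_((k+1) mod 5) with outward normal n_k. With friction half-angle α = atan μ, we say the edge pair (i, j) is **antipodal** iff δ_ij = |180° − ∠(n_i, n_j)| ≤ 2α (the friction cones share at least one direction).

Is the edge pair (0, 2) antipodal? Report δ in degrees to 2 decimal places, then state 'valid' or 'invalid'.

δ = 50.55°, invalid

α = atan 0.45 = 24.23°;  2α = 48.46°
edge 0: e_0 = (+2.53, +1.38);  n_0 = (+0.4789, -0.8779)
edge 2: e_2 = (-2.88, +1.16);  n_2 = (+0.3736, +0.9276)
∠(n_0, n_2) = 129.45°
δ = |180° − 129.45°| = 50.55°
50.55° > 2α = 48.46°  →  invalid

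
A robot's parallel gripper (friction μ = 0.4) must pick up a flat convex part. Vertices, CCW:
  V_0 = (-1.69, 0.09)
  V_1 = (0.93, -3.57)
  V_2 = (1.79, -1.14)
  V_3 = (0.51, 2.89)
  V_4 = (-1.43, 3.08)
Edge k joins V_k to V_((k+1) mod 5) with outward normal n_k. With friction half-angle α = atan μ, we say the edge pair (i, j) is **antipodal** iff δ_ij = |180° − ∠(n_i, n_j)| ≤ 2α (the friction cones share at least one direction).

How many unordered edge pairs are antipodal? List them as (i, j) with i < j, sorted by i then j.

count = 3; pairs: (0,2), (1,4), (2,4)

α = atan 0.4 = 21.80°;  2α = 43.60°
n_0 = (-0.8131, -0.5821)
n_1 = (+0.9427, -0.3336)
n_2 = (+0.9531, +0.3027)
n_3 = (+0.0975, +0.9952)
n_4 = (-0.9962, +0.0866)
  (0,1): δ = 55.09°  ·
  (0,2): δ = 17.98°  ✓
  (0,3): δ = 48.81°  ·
  (0,4): δ = 139.43°  ·
  (1,2): δ = 142.89°  ·
  (1,3): δ = 76.10°  ·
  (1,4): δ = 14.52°  ✓
  (2,3): δ = 113.21°  ·
  (2,4): δ = 22.59°  ✓
  (3,4): δ = 89.38°  ·
antipodal pairs: 3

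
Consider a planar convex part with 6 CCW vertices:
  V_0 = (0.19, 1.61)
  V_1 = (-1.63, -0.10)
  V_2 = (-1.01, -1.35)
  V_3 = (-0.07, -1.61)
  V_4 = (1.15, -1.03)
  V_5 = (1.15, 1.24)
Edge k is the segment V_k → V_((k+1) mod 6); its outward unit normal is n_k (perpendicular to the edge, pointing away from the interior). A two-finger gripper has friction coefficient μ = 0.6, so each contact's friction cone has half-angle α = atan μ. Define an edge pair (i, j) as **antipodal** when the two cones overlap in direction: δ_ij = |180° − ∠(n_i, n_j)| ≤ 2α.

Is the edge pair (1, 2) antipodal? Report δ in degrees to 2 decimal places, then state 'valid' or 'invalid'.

δ = 131.84°, invalid

α = atan 0.6 = 30.96°;  2α = 61.93°
edge 1: e_1 = (+0.62, -1.25);  n_1 = (-0.8959, -0.4443)
edge 2: e_2 = (+0.94, -0.26);  n_2 = (-0.2666, -0.9638)
∠(n_1, n_2) = 48.16°
δ = |180° − 48.16°| = 131.84°
131.84° > 2α = 61.93°  →  invalid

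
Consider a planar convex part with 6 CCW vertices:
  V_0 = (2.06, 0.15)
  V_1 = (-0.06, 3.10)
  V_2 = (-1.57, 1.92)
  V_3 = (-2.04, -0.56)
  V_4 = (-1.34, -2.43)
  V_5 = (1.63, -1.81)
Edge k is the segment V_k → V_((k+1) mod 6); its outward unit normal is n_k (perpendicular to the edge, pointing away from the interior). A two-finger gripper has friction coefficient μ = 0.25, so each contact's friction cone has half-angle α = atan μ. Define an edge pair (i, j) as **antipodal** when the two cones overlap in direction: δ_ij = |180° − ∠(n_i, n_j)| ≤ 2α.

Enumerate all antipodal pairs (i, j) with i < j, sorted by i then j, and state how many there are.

α = atan 0.25 = 14.04°;  2α = 28.07°
n_0 = (+0.8121, +0.5836)
n_1 = (-0.6157, +0.7879)
n_2 = (-0.9825, +0.1862)
n_3 = (-0.9365, -0.3506)
n_4 = (+0.2043, -0.9789)
n_5 = (+0.9768, -0.2143)
  (0,1): δ = 87.70°  ·
  (0,2): δ = 46.43°  ·
  (0,3): δ = 15.18°  ✓
  (0,4): δ = 66.09°  ·
  (0,5): δ = 131.92°  ·
  (1,2): δ = 138.74°  ·
  (1,3): δ = 107.48°  ·
  (1,4): δ = 26.21°  ✓
  (1,5): δ = 39.62°  ·
  (2,3): δ = 148.75°  ·
  (2,4): δ = 67.48°  ·
  (2,5): δ = 1.64°  ✓
  (3,4): δ = 98.73°  ·
  (3,5): δ = 32.90°  ·
  (4,5): δ = 114.17°  ·
antipodal pairs: 3

count = 3; pairs: (0,3), (1,4), (2,5)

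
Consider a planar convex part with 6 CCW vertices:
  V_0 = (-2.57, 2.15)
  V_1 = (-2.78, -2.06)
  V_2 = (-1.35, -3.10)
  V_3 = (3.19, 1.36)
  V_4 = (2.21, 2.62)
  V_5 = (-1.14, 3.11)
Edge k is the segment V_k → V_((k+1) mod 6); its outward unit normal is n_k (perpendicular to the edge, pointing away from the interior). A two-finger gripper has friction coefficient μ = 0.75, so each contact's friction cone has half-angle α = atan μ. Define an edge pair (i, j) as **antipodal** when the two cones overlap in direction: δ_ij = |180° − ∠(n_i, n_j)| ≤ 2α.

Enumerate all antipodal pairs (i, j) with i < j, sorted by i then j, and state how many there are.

count = 7; pairs: (0,2), (0,3), (1,3), (1,4), (1,5), (2,4), (2,5)

α = atan 0.75 = 36.87°;  2α = 73.74°
n_0 = (-0.9988, +0.0498)
n_1 = (-0.5882, -0.8087)
n_2 = (+0.7008, -0.7134)
n_3 = (+0.7894, +0.6139)
n_4 = (+0.1447, +0.9895)
n_5 = (-0.5574, +0.8303)
  (0,1): δ = 123.17°  ·
  (0,2): δ = 42.65°  ✓
  (0,3): δ = 40.73°  ✓
  (0,4): δ = 84.53°  ·
  (0,5): δ = 126.73°  ·
  (1,2): δ = 99.48°  ·
  (1,3): δ = 16.10°  ✓
  (1,4): δ = 27.71°  ✓
  (1,5): δ = 69.90°  ✓
  (2,3): δ = 96.62°  ·
  (2,4): δ = 52.81°  ✓
  (2,5): δ = 10.62°  ✓
  (3,4): δ = 136.20°  ·
  (3,5): δ = 94.00°  ·
  (4,5): δ = 137.80°  ·
antipodal pairs: 7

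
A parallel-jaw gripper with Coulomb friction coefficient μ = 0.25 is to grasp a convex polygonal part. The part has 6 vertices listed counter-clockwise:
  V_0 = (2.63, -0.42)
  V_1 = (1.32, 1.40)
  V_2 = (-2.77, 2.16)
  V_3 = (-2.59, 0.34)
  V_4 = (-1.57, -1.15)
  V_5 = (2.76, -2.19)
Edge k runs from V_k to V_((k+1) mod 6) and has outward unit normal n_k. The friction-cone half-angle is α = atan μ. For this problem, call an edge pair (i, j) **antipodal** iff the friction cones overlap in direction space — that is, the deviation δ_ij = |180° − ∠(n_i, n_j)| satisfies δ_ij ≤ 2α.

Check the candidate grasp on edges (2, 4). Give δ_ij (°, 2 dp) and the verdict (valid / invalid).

α = atan 0.25 = 14.04°;  2α = 28.07°
edge 2: e_2 = (+0.18, -1.82);  n_2 = (-0.9951, -0.0984)
edge 4: e_4 = (+4.33, -1.04);  n_4 = (-0.2335, -0.9723)
∠(n_2, n_4) = 70.85°
δ = |180° − 70.85°| = 109.15°
109.15° > 2α = 28.07°  →  invalid

δ = 109.15°, invalid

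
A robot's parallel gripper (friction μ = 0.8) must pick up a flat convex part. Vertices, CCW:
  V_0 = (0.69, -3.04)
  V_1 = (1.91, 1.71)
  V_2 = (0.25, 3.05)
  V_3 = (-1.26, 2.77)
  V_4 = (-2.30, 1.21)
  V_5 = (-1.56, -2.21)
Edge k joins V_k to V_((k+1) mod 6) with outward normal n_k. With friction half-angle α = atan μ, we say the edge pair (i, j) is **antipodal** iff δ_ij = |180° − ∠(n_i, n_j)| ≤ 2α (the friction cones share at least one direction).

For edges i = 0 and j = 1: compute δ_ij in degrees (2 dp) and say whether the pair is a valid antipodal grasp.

α = atan 0.8 = 38.66°;  2α = 77.32°
edge 0: e_0 = (+1.22, +4.75);  n_0 = (+0.9686, -0.2488)
edge 1: e_1 = (-1.66, +1.34);  n_1 = (+0.6281, +0.7781)
∠(n_0, n_1) = 65.49°
δ = |180° − 65.49°| = 114.51°
114.51° > 2α = 77.32°  →  invalid

δ = 114.51°, invalid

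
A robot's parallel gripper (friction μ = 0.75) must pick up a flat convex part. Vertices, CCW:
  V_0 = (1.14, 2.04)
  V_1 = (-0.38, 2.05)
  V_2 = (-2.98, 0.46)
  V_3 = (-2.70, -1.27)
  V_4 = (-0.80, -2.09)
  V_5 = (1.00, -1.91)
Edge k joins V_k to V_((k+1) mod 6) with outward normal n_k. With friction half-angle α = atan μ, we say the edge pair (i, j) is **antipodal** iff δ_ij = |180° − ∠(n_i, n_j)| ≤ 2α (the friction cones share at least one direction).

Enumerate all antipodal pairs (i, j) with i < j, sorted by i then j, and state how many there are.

count = 7; pairs: (0,3), (0,4), (1,3), (1,4), (1,5), (2,5), (3,5)

α = atan 0.75 = 36.87°;  2α = 73.74°
n_0 = (+0.0066, +1.0000)
n_1 = (-0.5217, +0.8531)
n_2 = (-0.9872, -0.1598)
n_3 = (-0.3963, -0.9181)
n_4 = (+0.0995, -0.9950)
n_5 = (+0.9994, -0.0354)
  (0,1): δ = 148.18°  ·
  (0,2): δ = 80.43°  ·
  (0,3): δ = 22.97°  ✓
  (0,4): δ = 6.09°  ✓
  (0,5): δ = 88.35°  ·
  (1,2): δ = 112.25°  ·
  (1,3): δ = 54.79°  ✓
  (1,4): δ = 25.74°  ✓
  (1,5): δ = 56.52°  ✓
  (2,3): δ = 122.54°  ·
  (2,4): δ = 93.48°  ·
  (2,5): δ = 11.22°  ✓
  (3,4): δ = 150.95°  ·
  (3,5): δ = 68.69°  ✓
  (4,5): δ = 97.74°  ·
antipodal pairs: 7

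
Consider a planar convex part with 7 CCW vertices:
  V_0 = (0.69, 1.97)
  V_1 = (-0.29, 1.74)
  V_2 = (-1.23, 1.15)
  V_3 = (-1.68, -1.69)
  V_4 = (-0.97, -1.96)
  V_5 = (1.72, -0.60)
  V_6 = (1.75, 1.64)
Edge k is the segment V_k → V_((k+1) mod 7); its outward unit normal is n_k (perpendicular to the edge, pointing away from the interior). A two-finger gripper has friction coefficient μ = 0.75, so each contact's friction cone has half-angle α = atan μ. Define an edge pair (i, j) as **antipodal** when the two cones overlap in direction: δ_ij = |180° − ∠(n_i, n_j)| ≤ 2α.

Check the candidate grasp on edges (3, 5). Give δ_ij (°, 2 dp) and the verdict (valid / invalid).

δ = 69.95°, valid

α = atan 0.75 = 36.87°;  2α = 73.74°
edge 3: e_3 = (+0.71, -0.27);  n_3 = (-0.3554, -0.9347)
edge 5: e_5 = (+0.03, +2.24);  n_5 = (+0.9999, -0.0134)
∠(n_3, n_5) = 110.05°
δ = |180° − 110.05°| = 69.95°
69.95° ≤ 2α = 73.74°  →  valid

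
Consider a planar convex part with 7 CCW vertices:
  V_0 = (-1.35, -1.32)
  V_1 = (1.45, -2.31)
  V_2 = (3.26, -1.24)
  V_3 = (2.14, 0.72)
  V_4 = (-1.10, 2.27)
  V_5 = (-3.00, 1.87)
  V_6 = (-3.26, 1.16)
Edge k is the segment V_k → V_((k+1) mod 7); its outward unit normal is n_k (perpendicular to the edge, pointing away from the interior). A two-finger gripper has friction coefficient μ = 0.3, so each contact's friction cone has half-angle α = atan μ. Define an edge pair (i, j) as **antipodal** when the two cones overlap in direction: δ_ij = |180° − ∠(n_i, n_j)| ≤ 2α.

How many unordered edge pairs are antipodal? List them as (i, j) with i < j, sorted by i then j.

count = 5; pairs: (0,3), (0,4), (1,4), (2,6), (3,6)

α = atan 0.3 = 16.70°;  2α = 33.40°
n_0 = (-0.3333, -0.9428)
n_1 = (+0.5089, -0.8608)
n_2 = (+0.8682, +0.4961)
n_3 = (+0.4316, +0.9021)
n_4 = (-0.2060, +0.9785)
n_5 = (-0.9390, +0.3439)
n_6 = (-0.7923, -0.6102)
  (0,1): δ = 129.94°  ·
  (0,2): δ = 40.78°  ·
  (0,3): δ = 6.09°  ✓
  (0,4): δ = 31.36°  ✓
  (0,5): δ = 89.36°  ·
  (0,6): δ = 147.07°  ·
  (1,2): δ = 90.85°  ·
  (1,3): δ = 56.16°  ·
  (1,4): δ = 18.70°  ✓
  (1,5): δ = 39.30°  ·
  (1,6): δ = 97.01°  ·
  (2,3): δ = 145.31°  ·
  (2,4): δ = 107.86°  ·
  (2,5): δ = 49.86°  ·
  (2,6): δ = 7.86°  ✓
  (3,4): δ = 142.55°  ·
  (3,5): δ = 84.55°  ·
  (3,6): δ = 26.83°  ✓
  (4,5): δ = 122.00°  ·
  (4,6): δ = 64.29°  ·
  (5,6): δ = 122.29°  ·
antipodal pairs: 5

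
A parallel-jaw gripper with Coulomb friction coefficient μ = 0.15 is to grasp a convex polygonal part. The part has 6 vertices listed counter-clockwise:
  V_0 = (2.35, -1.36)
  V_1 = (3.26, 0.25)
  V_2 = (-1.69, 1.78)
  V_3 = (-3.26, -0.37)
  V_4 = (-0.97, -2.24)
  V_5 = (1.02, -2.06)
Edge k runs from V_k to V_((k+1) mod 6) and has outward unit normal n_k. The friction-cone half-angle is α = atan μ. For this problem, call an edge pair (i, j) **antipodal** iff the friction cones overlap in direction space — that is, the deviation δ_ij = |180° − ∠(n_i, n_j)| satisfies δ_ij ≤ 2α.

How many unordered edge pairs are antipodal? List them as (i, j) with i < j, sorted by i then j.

count = 1; pairs: (0,2)

α = atan 0.15 = 8.53°;  2α = 17.06°
n_0 = (+0.8706, -0.4921)
n_1 = (+0.2953, +0.9554)
n_2 = (-0.8076, +0.5897)
n_3 = (-0.6325, -0.7746)
n_4 = (+0.0901, -0.9959)
n_5 = (+0.4657, -0.8849)
  (0,1): δ = 77.70°  ·
  (0,2): δ = 6.66°  ✓
  (0,3): δ = 80.24°  ·
  (0,4): δ = 124.64°  ·
  (0,5): δ = 147.23°  ·
  (1,2): δ = 108.96°  ·
  (1,3): δ = 22.06°  ·
  (1,4): δ = 22.34°  ·
  (1,5): δ = 44.93°  ·
  (2,3): δ = 93.10°  ·
  (2,4): δ = 48.69°  ·
  (2,5): δ = 26.10°  ·
  (3,4): δ = 135.60°  ·
  (3,5): δ = 113.01°  ·
  (4,5): δ = 157.41°  ·
antipodal pairs: 1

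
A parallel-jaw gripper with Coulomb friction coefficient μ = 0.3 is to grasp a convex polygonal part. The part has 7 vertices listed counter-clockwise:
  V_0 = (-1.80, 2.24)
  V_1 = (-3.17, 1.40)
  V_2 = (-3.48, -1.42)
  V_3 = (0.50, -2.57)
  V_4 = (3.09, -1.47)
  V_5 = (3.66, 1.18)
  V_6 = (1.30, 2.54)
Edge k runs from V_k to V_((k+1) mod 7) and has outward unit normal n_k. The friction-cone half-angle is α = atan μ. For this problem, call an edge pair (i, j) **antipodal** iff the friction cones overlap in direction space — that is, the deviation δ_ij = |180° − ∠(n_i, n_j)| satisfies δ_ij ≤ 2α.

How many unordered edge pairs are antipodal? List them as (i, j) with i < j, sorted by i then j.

count = 5; pairs: (0,3), (1,4), (2,5), (2,6), (3,6)

α = atan 0.3 = 16.70°;  2α = 33.40°
n_0 = (-0.5227, +0.8525)
n_1 = (-0.9940, +0.1093)
n_2 = (-0.2776, -0.9607)
n_3 = (+0.3909, -0.9204)
n_4 = (+0.9776, -0.2103)
n_5 = (+0.4993, +0.8664)
n_6 = (-0.0963, +0.9954)
  (0,1): δ = 127.79°  ·
  (0,2): δ = 47.63°  ·
  (0,3): δ = 8.50°  ✓
  (0,4): δ = 46.35°  ·
  (0,5): δ = 118.53°  ·
  (0,6): δ = 154.01°  ·
  (1,2): δ = 99.84°  ·
  (1,3): δ = 60.72°  ·
  (1,4): δ = 5.87°  ✓
  (1,5): δ = 66.32°  ·
  (1,6): δ = 101.80°  ·
  (2,3): δ = 140.87°  ·
  (2,4): δ = 86.02°  ·
  (2,5): δ = 13.84°  ✓
  (2,6): δ = 21.64°  ✓
  (3,4): δ = 125.15°  ·
  (3,5): δ = 52.97°  ·
  (3,6): δ = 17.48°  ✓
  (4,5): δ = 107.81°  ·
  (4,6): δ = 72.33°  ·
  (5,6): δ = 144.52°  ·
antipodal pairs: 5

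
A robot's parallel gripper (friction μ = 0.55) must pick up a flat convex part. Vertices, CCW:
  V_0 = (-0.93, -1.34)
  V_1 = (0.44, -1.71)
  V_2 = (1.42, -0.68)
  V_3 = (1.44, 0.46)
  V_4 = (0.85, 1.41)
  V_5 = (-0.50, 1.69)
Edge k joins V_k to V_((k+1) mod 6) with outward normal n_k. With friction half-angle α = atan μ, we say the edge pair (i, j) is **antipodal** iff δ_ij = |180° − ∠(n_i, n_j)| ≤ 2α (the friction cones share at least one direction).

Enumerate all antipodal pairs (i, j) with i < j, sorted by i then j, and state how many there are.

α = atan 0.55 = 28.81°;  2α = 57.62°
n_0 = (-0.2607, -0.9654)
n_1 = (+0.7245, -0.6893)
n_2 = (+0.9998, -0.0175)
n_3 = (+0.8495, +0.5276)
n_4 = (+0.2031, +0.9792)
n_5 = (-0.9901, +0.1405)
  (0,1): δ = 118.46°  ·
  (0,2): δ = 75.89°  ·
  (0,3): δ = 43.04°  ✓
  (0,4): δ = 3.40°  ✓
  (0,5): δ = 97.04°  ·
  (1,2): δ = 137.43°  ·
  (1,3): δ = 104.58°  ·
  (1,4): δ = 58.14°  ·
  (1,5): δ = 35.50°  ✓
  (2,3): δ = 147.15°  ·
  (2,4): δ = 100.71°  ·
  (2,5): δ = 7.07°  ✓
  (3,4): δ = 133.56°  ·
  (3,5): δ = 39.92°  ✓
  (4,5): δ = 86.36°  ·
antipodal pairs: 5

count = 5; pairs: (0,3), (0,4), (1,5), (2,5), (3,5)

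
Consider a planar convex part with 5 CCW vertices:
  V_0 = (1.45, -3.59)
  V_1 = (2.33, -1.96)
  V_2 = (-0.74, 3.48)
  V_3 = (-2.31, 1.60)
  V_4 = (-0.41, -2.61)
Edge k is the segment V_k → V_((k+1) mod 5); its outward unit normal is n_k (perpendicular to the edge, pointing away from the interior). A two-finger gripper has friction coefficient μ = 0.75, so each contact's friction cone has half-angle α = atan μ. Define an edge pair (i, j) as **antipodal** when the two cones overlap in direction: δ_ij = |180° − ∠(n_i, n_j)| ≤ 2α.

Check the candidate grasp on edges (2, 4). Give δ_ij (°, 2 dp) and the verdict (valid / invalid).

δ = 77.92°, invalid

α = atan 0.75 = 36.87°;  2α = 73.74°
edge 2: e_2 = (-1.57, -1.88);  n_2 = (-0.7676, +0.6410)
edge 4: e_4 = (+1.86, -0.98);  n_4 = (-0.4661, -0.8847)
∠(n_2, n_4) = 102.08°
δ = |180° − 102.08°| = 77.92°
77.92° > 2α = 73.74°  →  invalid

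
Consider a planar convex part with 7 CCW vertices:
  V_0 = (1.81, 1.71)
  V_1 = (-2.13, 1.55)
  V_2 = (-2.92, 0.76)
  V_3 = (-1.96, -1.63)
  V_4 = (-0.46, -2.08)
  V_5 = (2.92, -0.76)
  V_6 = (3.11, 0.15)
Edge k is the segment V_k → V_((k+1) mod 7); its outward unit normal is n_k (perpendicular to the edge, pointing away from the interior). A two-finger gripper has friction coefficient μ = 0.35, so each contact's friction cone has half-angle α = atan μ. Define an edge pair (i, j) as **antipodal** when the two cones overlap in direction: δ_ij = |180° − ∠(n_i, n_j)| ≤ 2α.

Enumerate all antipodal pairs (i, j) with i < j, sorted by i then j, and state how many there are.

count = 7; pairs: (0,3), (0,4), (1,4), (1,5), (2,5), (2,6), (3,6)

α = atan 0.35 = 19.29°;  2α = 38.58°
n_0 = (-0.0406, +0.9992)
n_1 = (-0.7071, +0.7071)
n_2 = (-0.9279, -0.3727)
n_3 = (-0.2873, -0.9578)
n_4 = (+0.3638, -0.9315)
n_5 = (+0.9789, -0.2044)
n_6 = (+0.7682, +0.6402)
  (0,1): δ = 137.33°  ·
  (0,2): δ = 70.44°  ·
  (0,3): δ = 19.02°  ✓
  (0,4): δ = 19.01°  ✓
  (0,5): δ = 75.88°  ·
  (0,6): δ = 127.48°  ·
  (1,2): δ = 113.12°  ·
  (1,3): δ = 61.70°  ·
  (1,4): δ = 23.67°  ✓
  (1,5): δ = 33.21°  ✓
  (1,6): δ = 84.81°  ·
  (2,3): δ = 128.58°  ·
  (2,4): δ = 90.55°  ·
  (2,5): δ = 33.68°  ✓
  (2,6): δ = 17.92°  ✓
  (3,4): δ = 141.97°  ·
  (3,5): δ = 85.09°  ·
  (3,6): δ = 33.50°  ✓
  (4,5): δ = 123.13°  ·
  (4,6): δ = 71.53°  ·
  (5,6): δ = 128.40°  ·
antipodal pairs: 7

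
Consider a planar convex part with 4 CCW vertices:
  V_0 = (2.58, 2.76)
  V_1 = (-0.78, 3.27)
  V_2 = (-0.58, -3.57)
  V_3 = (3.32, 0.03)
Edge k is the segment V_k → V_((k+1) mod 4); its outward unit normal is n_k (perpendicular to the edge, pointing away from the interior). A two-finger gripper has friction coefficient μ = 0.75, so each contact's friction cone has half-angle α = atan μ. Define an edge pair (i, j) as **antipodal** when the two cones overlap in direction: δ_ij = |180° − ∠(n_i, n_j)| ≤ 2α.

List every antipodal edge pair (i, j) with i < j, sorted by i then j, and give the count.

count = 3; pairs: (0,2), (1,2), (1,3)

α = atan 0.75 = 36.87°;  2α = 73.74°
n_0 = (+0.1501, +0.9887)
n_1 = (-0.9996, -0.0292)
n_2 = (+0.6783, -0.7348)
n_3 = (+0.9652, +0.2616)
  (0,1): δ = 79.69°  ·
  (0,2): δ = 51.34°  ✓
  (0,3): δ = 113.80°  ·
  (1,2): δ = 48.97°  ✓
  (1,3): δ = 13.49°  ✓
  (2,3): δ = 117.54°  ·
antipodal pairs: 3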